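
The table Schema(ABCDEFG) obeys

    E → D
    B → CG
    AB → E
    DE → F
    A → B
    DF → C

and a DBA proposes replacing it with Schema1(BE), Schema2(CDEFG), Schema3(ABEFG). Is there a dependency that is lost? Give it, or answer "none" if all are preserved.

Check B → CG: no single fragment contains all of {BCG}, and the restricted closure of {B} across the fragments never reaches {CG}.
E → D is preserved.
AB → E is preserved.
DE → F is preserved.
A → B is preserved.
DF → C is preserved.

B → CG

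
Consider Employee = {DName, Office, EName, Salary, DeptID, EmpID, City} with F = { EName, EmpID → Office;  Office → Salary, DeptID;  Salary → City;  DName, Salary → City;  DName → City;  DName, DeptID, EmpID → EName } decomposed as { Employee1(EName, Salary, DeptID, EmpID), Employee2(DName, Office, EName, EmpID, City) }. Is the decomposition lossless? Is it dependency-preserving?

Lossless test: (EName, EmpID)⁺ = {Office, EName, Salary, DeptID, EmpID, City}, which contains all of one fragment — lossless.
Dependency preservation: the restricted closure of {Office} across the fragments never reaches {Salary, DeptID}, so Office → Salary, DeptID cannot be enforced without a join — not preserved.

lossless but not dependency-preserving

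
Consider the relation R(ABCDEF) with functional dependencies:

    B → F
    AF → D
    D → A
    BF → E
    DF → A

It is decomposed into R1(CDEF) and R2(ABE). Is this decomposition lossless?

No

Common attributes: R1 ∩ R2 = {E}.
No dependency enlarges {E}, so (E)⁺ = {E}.
The closure contains neither all of R1 = {CDEF} nor all of R2 = {ABE}, so the common attributes are not a superkey of either fragment. The join is lossy.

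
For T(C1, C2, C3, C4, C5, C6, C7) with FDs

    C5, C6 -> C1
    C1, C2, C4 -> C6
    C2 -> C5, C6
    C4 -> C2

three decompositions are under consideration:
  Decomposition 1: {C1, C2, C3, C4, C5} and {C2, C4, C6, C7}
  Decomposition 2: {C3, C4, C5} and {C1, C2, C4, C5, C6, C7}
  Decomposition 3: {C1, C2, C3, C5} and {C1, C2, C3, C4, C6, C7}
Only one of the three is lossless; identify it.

Decomposition 1: common = {C2, C4}, closure = {C1, C2, C4, C5, C6} → lossy.
Decomposition 2: common = {C4, C5}, closure = {C1, C2, C4, C5, C6} → lossy.
Decomposition 3: common = {C1, C2, C3}, closure = {C1, C2, C3, C5, C6} → lossless.

Decomposition 3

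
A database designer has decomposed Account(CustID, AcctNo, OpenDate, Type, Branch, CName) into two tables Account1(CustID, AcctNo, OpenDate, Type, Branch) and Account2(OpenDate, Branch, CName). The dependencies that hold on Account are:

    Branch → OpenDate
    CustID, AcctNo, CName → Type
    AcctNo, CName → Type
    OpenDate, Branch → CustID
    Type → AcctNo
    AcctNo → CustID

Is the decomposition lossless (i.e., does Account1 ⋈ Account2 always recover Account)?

No

Common attributes: Account1 ∩ Account2 = {OpenDate, Branch}.
Closure of {OpenDate, Branch}: OpenDate, Branch → CustID applies, adding CustID. So (OpenDate, Branch)⁺ = {CustID, OpenDate, Branch}.
The closure contains neither all of Account1 = {CustID, AcctNo, OpenDate, Type, Branch} nor all of Account2 = {OpenDate, Branch, CName}, so the common attributes are not a superkey of either fragment. The join is lossy.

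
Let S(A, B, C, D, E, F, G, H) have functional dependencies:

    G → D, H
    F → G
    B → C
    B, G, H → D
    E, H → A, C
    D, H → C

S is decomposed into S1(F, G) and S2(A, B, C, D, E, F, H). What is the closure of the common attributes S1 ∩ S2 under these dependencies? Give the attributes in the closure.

S1 ∩ S2 = {F}.
F → G applies, adding G
G → D, H applies, adding D, H
D, H → C applies, adding C
Closure: {C, D, F, G, H}.

C, D, F, G, H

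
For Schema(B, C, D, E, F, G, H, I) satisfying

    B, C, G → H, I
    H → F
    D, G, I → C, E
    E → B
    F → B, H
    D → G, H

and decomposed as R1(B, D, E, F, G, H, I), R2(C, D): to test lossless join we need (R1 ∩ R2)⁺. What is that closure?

R1 ∩ R2 = {D}.
D → G, H applies, adding G, H
H → F applies, adding F
F → B, H applies, adding B
Closure: {B, D, F, G, H}.

B, D, F, G, H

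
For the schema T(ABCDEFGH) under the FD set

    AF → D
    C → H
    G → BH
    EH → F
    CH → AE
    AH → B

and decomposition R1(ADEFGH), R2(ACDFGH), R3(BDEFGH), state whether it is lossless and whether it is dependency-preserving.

lossy and not dependency-preserving

Lossless test (chase): Rows 1 and 2 agree on G; apply G→BH and equate their BH entries. Rows 1 and 3 agree on G; apply G→BH and equate their BH entries. No row becomes fully distinguished — the join is lossy.
Dependency preservation: the restricted closure of {CH} across the fragments never reaches {AE}, so CH → AE cannot be enforced without a join — not preserved.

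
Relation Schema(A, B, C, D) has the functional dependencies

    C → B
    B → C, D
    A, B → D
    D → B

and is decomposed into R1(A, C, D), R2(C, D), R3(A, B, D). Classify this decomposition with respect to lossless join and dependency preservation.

Lossless test (chase): Rows 1 and 2 agree on C; apply C→B and equate their B entries. Rows 1 and 3 agree on D; apply D→B and equate their B entries. Rows 1 and 3 agree on B; apply B→C, D and equate their C, D entries. Row 1 is now all distinguished symbols — the join is lossless.
Dependency preservation: C → B; B → C, D are not contained in any single fragment, but the restricted closure of each left-hand side across the fragments still reaches the right-hand side; the remaining FDs each lie inside some fragment. All dependencies are preserved.

lossless and dependency-preserving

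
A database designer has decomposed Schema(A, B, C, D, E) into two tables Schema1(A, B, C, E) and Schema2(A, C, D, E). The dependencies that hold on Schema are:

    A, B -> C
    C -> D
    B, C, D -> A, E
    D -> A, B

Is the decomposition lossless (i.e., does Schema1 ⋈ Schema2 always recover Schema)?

Yes

Common attributes: Schema1 ∩ Schema2 = {A, C, E}.
Closure of {A, C, E}: C → D applies, adding D; D → A, B applies, adding B. So (A, C, E)⁺ = {A, B, C, D, E}.
This closure contains every attribute of Schema1, so Schema1 ∩ Schema2 → Schema1. The join is lossless.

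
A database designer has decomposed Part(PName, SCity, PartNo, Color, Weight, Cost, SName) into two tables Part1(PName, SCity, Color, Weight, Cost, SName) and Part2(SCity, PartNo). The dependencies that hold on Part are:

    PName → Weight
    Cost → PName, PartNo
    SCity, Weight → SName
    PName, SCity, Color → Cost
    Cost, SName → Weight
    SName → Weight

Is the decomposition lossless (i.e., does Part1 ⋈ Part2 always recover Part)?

Common attributes: Part1 ∩ Part2 = {SCity}.
No dependency enlarges {SCity}, so (SCity)⁺ = {SCity}.
The closure contains neither all of Part1 = {PName, SCity, Color, Weight, Cost, SName} nor all of Part2 = {SCity, PartNo}, so the common attributes are not a superkey of either fragment. The join is lossy.

No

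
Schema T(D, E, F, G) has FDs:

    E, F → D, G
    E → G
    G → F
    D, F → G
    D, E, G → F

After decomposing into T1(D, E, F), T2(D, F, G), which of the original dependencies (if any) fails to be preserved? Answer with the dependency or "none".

E, F → D, G: restricted closure across fragments reaches D, G.
E → G: restricted closure across fragments reaches G.
G → F lies within T2.
D, F → G lies within T2.
D, E, G → F: restricted closure across fragments reaches F.
Every dependency is enforceable on the fragments, so the decomposition is dependency-preserving.

none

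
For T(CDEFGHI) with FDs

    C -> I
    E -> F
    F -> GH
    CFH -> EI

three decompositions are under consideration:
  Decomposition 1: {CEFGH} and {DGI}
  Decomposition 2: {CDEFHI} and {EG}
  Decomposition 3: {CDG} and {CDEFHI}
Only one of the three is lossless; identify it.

Decomposition 2

Decomposition 1: common = {G}, closure = {G} → lossy.
Decomposition 2: common = {E}, closure = {EFGH} → lossless.
Decomposition 3: common = {CD}, closure = {CDI} → lossy.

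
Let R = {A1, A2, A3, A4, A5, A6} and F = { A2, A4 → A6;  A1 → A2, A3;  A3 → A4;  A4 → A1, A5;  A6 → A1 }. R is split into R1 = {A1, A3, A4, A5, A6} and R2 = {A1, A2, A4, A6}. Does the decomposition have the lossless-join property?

Yes

Common attributes: R1 ∩ R2 = {A1, A4, A6}.
Closure of {A1, A4, A6}: A1 → A2, A3 applies, adding A2, A3; A4 → A1, A5 applies, adding A5. So (A1, A4, A6)⁺ = {A1, A2, A3, A4, A5, A6}.
This closure contains every attribute of R1, so R1 ∩ R2 → R1. The join is lossless.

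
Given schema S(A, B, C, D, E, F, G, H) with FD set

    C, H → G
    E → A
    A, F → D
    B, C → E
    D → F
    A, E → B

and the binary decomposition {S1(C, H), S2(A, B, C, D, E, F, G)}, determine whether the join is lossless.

No

Common attributes: S1 ∩ S2 = {C}.
No dependency enlarges {C}, so (C)⁺ = {C}.
The closure contains neither all of S1 = {C, H} nor all of S2 = {A, B, C, D, E, F, G}, so the common attributes are not a superkey of either fragment. The join is lossy.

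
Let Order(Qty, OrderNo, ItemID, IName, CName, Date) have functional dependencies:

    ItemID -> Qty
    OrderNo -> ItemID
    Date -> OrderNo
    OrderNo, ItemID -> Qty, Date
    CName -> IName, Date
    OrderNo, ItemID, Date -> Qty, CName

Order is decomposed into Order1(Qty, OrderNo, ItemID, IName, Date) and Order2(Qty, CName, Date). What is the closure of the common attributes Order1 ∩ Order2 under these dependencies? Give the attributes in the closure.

Order1 ∩ Order2 = {Qty, Date}.
Date → OrderNo applies, adding OrderNo
OrderNo → ItemID applies, adding ItemID
OrderNo, ItemID, Date → Qty, CName applies, adding CName
CName → IName, Date applies, adding IName
Closure: {Qty, OrderNo, ItemID, IName, CName, Date}.

Qty, OrderNo, ItemID, IName, CName, Date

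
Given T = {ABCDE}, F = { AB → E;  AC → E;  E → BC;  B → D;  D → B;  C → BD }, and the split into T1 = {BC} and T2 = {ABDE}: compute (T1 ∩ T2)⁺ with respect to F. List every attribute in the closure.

BD

T1 ∩ T2 = {B}.
B → D applies, adding D
Closure: {BD}.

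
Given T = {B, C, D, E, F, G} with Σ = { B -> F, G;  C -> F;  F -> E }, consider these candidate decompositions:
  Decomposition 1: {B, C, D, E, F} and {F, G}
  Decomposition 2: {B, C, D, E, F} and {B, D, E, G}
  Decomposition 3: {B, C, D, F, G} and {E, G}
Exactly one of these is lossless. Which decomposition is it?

Decomposition 1: common = {F}, closure = {E, F} → lossy.
Decomposition 2: common = {B, D, E}, closure = {B, D, E, F, G} → lossless.
Decomposition 3: common = {G}, closure = {G} → lossy.

Decomposition 2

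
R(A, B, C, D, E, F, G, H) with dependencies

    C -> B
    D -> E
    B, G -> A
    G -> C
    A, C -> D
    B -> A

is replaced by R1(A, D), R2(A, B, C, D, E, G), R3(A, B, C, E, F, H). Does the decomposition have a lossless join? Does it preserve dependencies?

lossy but dependency-preserving

Lossless test (chase): Rows 1 and 2 agree on D; apply D→E and equate their E entries. Rows 2 and 3 agree on A, C; apply A, C→D and equate their D entries. No row becomes fully distinguished — the join is lossy.
Dependency preservation: every FD's attributes lie within a single fragment, so each can be enforced locally — preserved.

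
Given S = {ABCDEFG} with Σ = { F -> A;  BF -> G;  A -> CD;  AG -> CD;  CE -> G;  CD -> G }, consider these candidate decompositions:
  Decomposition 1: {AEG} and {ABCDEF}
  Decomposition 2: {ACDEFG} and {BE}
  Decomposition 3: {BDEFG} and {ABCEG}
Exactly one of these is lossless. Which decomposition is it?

Decomposition 1

Decomposition 1: common = {AE}, closure = {ACDEG} → lossless.
Decomposition 2: common = {E}, closure = {E} → lossy.
Decomposition 3: common = {BEG}, closure = {BEG} → lossy.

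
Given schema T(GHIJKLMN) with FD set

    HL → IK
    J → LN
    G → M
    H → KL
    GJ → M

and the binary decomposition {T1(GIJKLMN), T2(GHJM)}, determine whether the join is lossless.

No

Common attributes: T1 ∩ T2 = {GJM}.
Closure of {GJM}: J → LN applies, adding LN. So (GJM)⁺ = {GJLMN}.
The closure contains neither all of T1 = {GIJKLMN} nor all of T2 = {GHJM}, so the common attributes are not a superkey of either fragment. The join is lossy.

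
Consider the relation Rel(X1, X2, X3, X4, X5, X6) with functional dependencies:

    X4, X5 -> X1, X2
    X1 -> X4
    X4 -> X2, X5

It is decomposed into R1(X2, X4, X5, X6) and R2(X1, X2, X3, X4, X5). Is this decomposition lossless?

Common attributes: R1 ∩ R2 = {X2, X4, X5}.
Closure of {X2, X4, X5}: X4, X5 → X1, X2 applies, adding X1. So (X2, X4, X5)⁺ = {X1, X2, X4, X5}.
The closure contains neither all of R1 = {X2, X4, X5, X6} nor all of R2 = {X1, X2, X3, X4, X5}, so the common attributes are not a superkey of either fragment. The join is lossy.

No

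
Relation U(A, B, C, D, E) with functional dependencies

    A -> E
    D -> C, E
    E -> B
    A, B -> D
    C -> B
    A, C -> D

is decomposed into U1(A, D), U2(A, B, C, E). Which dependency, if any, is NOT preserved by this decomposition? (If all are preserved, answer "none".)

D -> C, E

Check D → C, E: no single fragment contains all of {C, D, E}, and the restricted closure of {D} across the fragments never reaches {C, E}.
A → E is preserved.
E → B is preserved.
A, B → D is preserved.
C → B is preserved.
A, C → D is preserved.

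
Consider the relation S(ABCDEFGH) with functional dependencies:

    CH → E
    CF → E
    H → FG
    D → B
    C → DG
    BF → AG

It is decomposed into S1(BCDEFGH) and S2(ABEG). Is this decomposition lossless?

No

Common attributes: S1 ∩ S2 = {BEG}.
No dependency enlarges {BEG}, so (BEG)⁺ = {BEG}.
The closure contains neither all of S1 = {BCDEFGH} nor all of S2 = {ABEG}, so the common attributes are not a superkey of either fragment. The join is lossy.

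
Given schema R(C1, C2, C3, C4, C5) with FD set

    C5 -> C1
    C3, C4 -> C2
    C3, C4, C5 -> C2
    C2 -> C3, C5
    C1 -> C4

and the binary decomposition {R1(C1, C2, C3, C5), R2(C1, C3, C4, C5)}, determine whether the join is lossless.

Common attributes: R1 ∩ R2 = {C1, C3, C5}.
Closure of {C1, C3, C5}: C1 → C4 applies, adding C4; C3, C4 → C2 applies, adding C2. So (C1, C3, C5)⁺ = {C1, C2, C3, C4, C5}.
This closure contains every attribute of R1, so R1 ∩ R2 → R1. The join is lossless.

Yes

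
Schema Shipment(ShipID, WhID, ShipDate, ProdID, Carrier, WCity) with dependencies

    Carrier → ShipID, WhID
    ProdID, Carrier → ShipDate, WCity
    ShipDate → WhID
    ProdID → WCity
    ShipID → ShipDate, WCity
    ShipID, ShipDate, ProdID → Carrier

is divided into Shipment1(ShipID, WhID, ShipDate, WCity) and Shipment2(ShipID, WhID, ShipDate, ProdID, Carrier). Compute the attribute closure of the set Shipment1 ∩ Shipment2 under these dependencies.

ShipID, WhID, ShipDate, WCity

Shipment1 ∩ Shipment2 = {ShipID, WhID, ShipDate}.
ShipID → ShipDate, WCity applies, adding WCity
Closure: {ShipID, WhID, ShipDate, WCity}.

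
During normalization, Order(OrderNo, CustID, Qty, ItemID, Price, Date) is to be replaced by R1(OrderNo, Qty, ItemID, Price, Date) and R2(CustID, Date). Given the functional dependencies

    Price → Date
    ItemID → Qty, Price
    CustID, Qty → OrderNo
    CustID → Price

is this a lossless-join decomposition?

No

Common attributes: R1 ∩ R2 = {Date}.
No dependency enlarges {Date}, so (Date)⁺ = {Date}.
The closure contains neither all of R1 = {OrderNo, Qty, ItemID, Price, Date} nor all of R2 = {CustID, Date}, so the common attributes are not a superkey of either fragment. The join is lossy.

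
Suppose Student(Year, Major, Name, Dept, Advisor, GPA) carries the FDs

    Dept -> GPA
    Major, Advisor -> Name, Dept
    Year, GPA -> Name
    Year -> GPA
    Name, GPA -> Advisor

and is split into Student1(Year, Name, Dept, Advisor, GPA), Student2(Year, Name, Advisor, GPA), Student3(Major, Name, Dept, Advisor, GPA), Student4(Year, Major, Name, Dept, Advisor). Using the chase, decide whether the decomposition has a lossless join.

Yes

Chase test. Columns are Year, Major, Name, Dept, Advisor, GPA; row i has aⱼ where attribute j ∈ Studenti, else bᵢⱼ.
Initial tableau (one row per fragment):
  row 1: a1 b12 a3 a4 a5 a6
  row 2: a1 b22 a3 b24 a5 a6
  row 3: b31 a2 a3 a4 a5 a6
  row 4: a1 a2 a3 a4 a5 b46
Rows 1 and 4 agree on Dept; apply Dept→GPA and equate their GPA entries.
Row 4 is now all distinguished symbols — the join is lossless.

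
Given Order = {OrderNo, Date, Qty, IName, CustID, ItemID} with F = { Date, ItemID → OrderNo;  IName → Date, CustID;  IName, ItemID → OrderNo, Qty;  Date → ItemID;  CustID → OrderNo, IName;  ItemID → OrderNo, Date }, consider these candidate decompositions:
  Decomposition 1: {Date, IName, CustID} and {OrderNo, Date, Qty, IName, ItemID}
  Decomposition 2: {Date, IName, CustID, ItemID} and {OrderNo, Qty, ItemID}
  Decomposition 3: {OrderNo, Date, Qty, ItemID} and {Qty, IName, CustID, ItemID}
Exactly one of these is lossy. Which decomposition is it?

Decomposition 2

Decomposition 1: common = {Date, IName}, closure = {OrderNo, Date, Qty, IName, CustID, ItemID} → lossless.
Decomposition 2: common = {ItemID}, closure = {OrderNo, Date, ItemID} → lossy.
Decomposition 3: common = {Qty, ItemID}, closure = {OrderNo, Date, Qty, ItemID} → lossless.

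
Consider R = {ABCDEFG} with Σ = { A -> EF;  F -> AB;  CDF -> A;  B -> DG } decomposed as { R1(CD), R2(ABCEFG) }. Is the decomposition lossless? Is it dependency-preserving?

Lossless test: (C)⁺ = {C}, which is a superkey of neither fragment — lossy.
Dependency preservation: the restricted closure of {B} across the fragments never reaches {DG}, so B → DG cannot be enforced without a join — not preserved.

lossy and not dependency-preserving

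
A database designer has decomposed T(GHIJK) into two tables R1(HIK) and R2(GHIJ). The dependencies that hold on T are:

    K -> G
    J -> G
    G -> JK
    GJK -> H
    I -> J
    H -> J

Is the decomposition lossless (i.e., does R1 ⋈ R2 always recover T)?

Common attributes: R1 ∩ R2 = {HI}.
Closure of {HI}: I → J applies, adding J; J → G applies, adding G; G → JK applies, adding K. So (HI)⁺ = {GHIJK}.
This closure contains every attribute of R1, so R1 ∩ R2 → R1. The join is lossless.

Yes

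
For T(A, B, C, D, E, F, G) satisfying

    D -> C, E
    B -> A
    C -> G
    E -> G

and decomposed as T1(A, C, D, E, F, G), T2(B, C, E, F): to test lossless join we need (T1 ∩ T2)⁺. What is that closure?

T1 ∩ T2 = {C, E, F}.
C → G applies, adding G
Closure: {C, E, F, G}.

C, E, F, G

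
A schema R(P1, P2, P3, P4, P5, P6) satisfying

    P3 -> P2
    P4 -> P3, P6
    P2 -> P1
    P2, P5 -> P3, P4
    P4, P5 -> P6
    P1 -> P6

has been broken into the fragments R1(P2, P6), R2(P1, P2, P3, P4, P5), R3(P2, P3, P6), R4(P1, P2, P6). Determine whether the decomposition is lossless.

Yes

Chase test. Columns are P1, P2, P3, P4, P5, P6; row i has aⱼ where attribute j ∈ Ri, else bᵢⱼ.
Initial tableau (one row per fragment):
  row 1: b11 a2 b13 b14 b15 a6
  row 2: a1 a2 a3 a4 a5 b26
  row 3: b31 a2 a3 b34 b35 a6
  row 4: a1 a2 b43 b44 b45 a6
Rows 1 and 2 agree on P2; apply P2→P1 and equate their P1 entries.
Rows 1 and 3 agree on P2; apply P2→P1 and equate their P1 entries.
Rows 1 and 2 agree on P1; apply P1→P6 and equate their P6 entries.
Row 2 is now all distinguished symbols — the join is lossless.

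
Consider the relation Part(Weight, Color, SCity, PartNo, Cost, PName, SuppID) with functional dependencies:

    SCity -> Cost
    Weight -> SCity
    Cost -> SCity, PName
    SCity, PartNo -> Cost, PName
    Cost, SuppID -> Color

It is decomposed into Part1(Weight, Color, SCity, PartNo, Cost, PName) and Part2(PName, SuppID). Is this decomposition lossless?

No

Common attributes: Part1 ∩ Part2 = {PName}.
No dependency enlarges {PName}, so (PName)⁺ = {PName}.
The closure contains neither all of Part1 = {Weight, Color, SCity, PartNo, Cost, PName} nor all of Part2 = {PName, SuppID}, so the common attributes are not a superkey of either fragment. The join is lossy.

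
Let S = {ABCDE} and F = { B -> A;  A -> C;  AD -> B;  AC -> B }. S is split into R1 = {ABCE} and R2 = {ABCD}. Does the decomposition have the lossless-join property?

Common attributes: R1 ∩ R2 = {ABC}.
No dependency enlarges {ABC}, so (ABC)⁺ = {ABC}.
The closure contains neither all of R1 = {ABCE} nor all of R2 = {ABCD}, so the common attributes are not a superkey of either fragment. The join is lossy.

No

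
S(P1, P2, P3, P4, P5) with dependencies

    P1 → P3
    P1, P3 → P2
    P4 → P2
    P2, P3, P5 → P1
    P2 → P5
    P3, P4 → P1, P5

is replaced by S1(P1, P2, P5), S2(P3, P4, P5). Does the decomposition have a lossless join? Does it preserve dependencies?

Lossless test: (P5)⁺ = {P5}, which is a superkey of neither fragment — lossy.
Dependency preservation: the restricted closure of {P1} across the fragments never reaches {P3}, so P1 → P3 cannot be enforced without a join — not preserved.

lossy and not dependency-preserving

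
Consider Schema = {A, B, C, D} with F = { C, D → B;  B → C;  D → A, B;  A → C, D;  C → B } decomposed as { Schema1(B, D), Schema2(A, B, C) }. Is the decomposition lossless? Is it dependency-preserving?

Lossless test: (B)⁺ = {B, C}, which is a superkey of neither fragment — lossy.
Dependency preservation: the restricted closure of {D} across the fragments never reaches {A, B}, so D → A, B cannot be enforced without a join — not preserved.

lossy and not dependency-preserving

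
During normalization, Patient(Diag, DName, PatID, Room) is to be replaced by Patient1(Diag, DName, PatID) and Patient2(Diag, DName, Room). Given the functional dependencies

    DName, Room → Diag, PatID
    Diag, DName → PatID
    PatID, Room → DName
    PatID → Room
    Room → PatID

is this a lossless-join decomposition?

Common attributes: Patient1 ∩ Patient2 = {Diag, DName}.
Closure of {Diag, DName}: Diag, DName → PatID applies, adding PatID; PatID → Room applies, adding Room. So (Diag, DName)⁺ = {Diag, DName, PatID, Room}.
This closure contains every attribute of Patient1, so Patient1 ∩ Patient2 → Patient1. The join is lossless.

Yes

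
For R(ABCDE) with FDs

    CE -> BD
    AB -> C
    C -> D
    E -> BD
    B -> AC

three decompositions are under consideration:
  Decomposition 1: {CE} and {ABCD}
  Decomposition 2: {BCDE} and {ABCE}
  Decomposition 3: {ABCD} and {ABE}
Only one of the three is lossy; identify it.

Decomposition 1: common = {C}, closure = {CD} → lossy.
Decomposition 2: common = {BCE}, closure = {ABCDE} → lossless.
Decomposition 3: common = {AB}, closure = {ABCD} → lossless.

Decomposition 1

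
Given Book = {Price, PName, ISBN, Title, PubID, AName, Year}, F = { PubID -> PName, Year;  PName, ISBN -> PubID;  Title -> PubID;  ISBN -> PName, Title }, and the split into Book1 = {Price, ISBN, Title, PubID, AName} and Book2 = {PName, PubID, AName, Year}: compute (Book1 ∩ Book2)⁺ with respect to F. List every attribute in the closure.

Book1 ∩ Book2 = {PubID, AName}.
PubID → PName, Year applies, adding PName, Year
Closure: {PName, PubID, AName, Year}.

PName, PubID, AName, Year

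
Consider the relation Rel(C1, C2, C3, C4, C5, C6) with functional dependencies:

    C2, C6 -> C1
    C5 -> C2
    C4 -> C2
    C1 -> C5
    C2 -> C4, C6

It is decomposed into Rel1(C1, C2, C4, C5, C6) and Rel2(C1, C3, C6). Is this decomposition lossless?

Yes

Common attributes: Rel1 ∩ Rel2 = {C1, C6}.
Closure of {C1, C6}: C1 → C5 applies, adding C5; C5 → C2 applies, adding C2; C2 → C4, C6 applies, adding C4. So (C1, C6)⁺ = {C1, C2, C4, C5, C6}.
This closure contains every attribute of Rel1, so Rel1 ∩ Rel2 → Rel1. The join is lossless.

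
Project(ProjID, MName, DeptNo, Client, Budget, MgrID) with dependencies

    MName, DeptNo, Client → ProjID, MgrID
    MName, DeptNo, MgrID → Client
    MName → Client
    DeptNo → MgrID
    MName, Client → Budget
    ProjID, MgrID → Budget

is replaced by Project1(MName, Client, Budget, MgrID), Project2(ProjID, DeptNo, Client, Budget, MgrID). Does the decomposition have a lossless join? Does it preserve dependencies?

lossy and not dependency-preserving

Lossless test: (Client, Budget, MgrID)⁺ = {Client, Budget, MgrID}, which is a superkey of neither fragment — lossy.
Dependency preservation: the restricted closure of {MName, DeptNo, Client} across the fragments never reaches {ProjID, MgrID}, so MName, DeptNo, Client → ProjID, MgrID cannot be enforced without a join — not preserved.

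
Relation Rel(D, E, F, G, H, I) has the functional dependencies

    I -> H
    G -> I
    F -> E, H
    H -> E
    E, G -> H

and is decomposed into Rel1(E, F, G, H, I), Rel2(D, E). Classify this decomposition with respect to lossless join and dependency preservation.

Lossless test: (E)⁺ = {E}, which is a superkey of neither fragment — lossy.
Dependency preservation: every FD's attributes lie within a single fragment, so each can be enforced locally — preserved.

lossy but dependency-preserving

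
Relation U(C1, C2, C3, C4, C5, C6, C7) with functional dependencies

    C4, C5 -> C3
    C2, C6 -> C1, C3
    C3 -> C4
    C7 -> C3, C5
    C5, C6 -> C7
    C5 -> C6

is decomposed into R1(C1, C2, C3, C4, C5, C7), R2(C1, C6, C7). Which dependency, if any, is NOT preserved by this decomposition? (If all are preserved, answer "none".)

C2, C6 -> C1, C3

Check C2, C6 → C1, C3: no single fragment contains all of {C1, C2, C3, C6}, and the restricted closure of {C2, C6} across the fragments never reaches {C1, C3}.
C4, C5 → C3 is preserved.
C3 → C4 is preserved.
C7 → C3, C5 is preserved.
C5, C6 → C7 is preserved.
C5 → C6 is preserved.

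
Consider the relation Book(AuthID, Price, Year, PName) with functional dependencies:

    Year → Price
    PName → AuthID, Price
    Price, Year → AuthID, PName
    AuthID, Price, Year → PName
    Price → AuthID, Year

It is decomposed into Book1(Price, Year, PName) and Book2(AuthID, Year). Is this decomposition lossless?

Yes

Common attributes: Book1 ∩ Book2 = {Year}.
Closure of {Year}: Year → Price applies, adding Price; Price, Year → AuthID, PName applies, adding AuthID, PName. So (Year)⁺ = {AuthID, Price, Year, PName}.
This closure contains every attribute of Book1, so Book1 ∩ Book2 → Book1. The join is lossless.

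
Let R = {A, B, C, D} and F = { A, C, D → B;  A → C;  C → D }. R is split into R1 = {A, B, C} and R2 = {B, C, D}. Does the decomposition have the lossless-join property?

Common attributes: R1 ∩ R2 = {B, C}.
Closure of {B, C}: C → D applies, adding D. So (B, C)⁺ = {B, C, D}.
This closure contains every attribute of R2, so R1 ∩ R2 → R2. The join is lossless.

Yes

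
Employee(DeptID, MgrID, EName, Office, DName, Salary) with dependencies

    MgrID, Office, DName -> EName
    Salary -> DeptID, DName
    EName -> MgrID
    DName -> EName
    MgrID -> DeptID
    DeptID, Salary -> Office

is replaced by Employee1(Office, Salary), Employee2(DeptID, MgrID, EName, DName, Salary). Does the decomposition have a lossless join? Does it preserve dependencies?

lossless and dependency-preserving

Lossless test: (Salary)⁺ = {DeptID, MgrID, EName, Office, DName, Salary}, which contains all of one fragment — lossless.
Dependency preservation: MgrID, Office, DName → EName; DeptID, Salary → Office are not contained in any single fragment, but the restricted closure of each left-hand side across the fragments still reaches the right-hand side; the remaining FDs each lie inside some fragment. All dependencies are preserved.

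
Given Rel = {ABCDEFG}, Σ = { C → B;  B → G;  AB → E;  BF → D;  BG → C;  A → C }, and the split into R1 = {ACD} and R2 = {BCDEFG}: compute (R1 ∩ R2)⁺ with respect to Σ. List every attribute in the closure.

R1 ∩ R2 = {CD}.
C → B applies, adding B
B → G applies, adding G
Closure: {BCDG}.

BCDG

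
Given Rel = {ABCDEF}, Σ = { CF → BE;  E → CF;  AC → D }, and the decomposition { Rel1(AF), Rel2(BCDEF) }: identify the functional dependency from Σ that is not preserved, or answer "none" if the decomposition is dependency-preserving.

AC → D

Check AC → D: no single fragment contains all of {ACD}, and the restricted closure of {AC} across the fragments never reaches {D}.
CF → BE is preserved.
E → CF is preserved.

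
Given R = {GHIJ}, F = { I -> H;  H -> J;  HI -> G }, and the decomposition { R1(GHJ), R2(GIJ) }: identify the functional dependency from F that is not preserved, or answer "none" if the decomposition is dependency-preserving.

I -> H

Check I → H: no single fragment contains all of {HI}, and the restricted closure of {I} across the fragments never reaches {H}.
H → J is preserved.
HI → G is preserved.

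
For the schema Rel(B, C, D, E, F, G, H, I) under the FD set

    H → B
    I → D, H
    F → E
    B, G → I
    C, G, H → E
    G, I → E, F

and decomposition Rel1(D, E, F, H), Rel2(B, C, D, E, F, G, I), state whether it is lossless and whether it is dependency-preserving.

lossy and not dependency-preserving

Lossless test: (D, E, F)⁺ = {D, E, F}, which is a superkey of neither fragment — lossy.
Dependency preservation: the restricted closure of {H} across the fragments never reaches {B}, so H → B cannot be enforced without a join — not preserved.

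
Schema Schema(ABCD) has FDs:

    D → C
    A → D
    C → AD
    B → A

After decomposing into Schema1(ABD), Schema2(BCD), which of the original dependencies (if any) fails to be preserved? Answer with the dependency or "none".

D → C lies within Schema2.
A → D lies within Schema1.
C → AD: restricted closure across fragments reaches AD.
B → A lies within Schema1.
Every dependency is enforceable on the fragments, so the decomposition is dependency-preserving.

none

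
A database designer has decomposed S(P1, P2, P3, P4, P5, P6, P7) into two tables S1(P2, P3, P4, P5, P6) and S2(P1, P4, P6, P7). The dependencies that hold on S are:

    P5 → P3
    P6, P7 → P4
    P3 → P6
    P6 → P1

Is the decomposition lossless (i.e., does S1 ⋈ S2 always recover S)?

Common attributes: S1 ∩ S2 = {P4, P6}.
Closure of {P4, P6}: P6 → P1 applies, adding P1. So (P4, P6)⁺ = {P1, P4, P6}.
The closure contains neither all of S1 = {P2, P3, P4, P5, P6} nor all of S2 = {P1, P4, P6, P7}, so the common attributes are not a superkey of either fragment. The join is lossy.

No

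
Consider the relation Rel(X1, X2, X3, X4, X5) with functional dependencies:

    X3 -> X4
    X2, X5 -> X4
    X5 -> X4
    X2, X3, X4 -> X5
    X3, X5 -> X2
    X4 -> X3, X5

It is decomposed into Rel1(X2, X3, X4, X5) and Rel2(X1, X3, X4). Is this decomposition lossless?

Common attributes: Rel1 ∩ Rel2 = {X3, X4}.
Closure of {X3, X4}: X4 → X3, X5 applies, adding X5; X3, X5 → X2 applies, adding X2. So (X3, X4)⁺ = {X2, X3, X4, X5}.
This closure contains every attribute of Rel1, so Rel1 ∩ Rel2 → Rel1. The join is lossless.

Yes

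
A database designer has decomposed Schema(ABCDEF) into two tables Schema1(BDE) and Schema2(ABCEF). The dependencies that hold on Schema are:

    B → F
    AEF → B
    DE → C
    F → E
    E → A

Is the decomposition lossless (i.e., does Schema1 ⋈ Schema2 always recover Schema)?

No

Common attributes: Schema1 ∩ Schema2 = {BE}.
Closure of {BE}: B → F applies, adding F; E → A applies, adding A. So (BE)⁺ = {ABEF}.
The closure contains neither all of Schema1 = {BDE} nor all of Schema2 = {ABCEF}, so the common attributes are not a superkey of either fragment. The join is lossy.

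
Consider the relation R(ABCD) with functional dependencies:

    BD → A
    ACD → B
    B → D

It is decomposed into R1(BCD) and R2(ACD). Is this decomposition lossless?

Common attributes: R1 ∩ R2 = {CD}.
No dependency enlarges {CD}, so (CD)⁺ = {CD}.
The closure contains neither all of R1 = {BCD} nor all of R2 = {ACD}, so the common attributes are not a superkey of either fragment. The join is lossy.

No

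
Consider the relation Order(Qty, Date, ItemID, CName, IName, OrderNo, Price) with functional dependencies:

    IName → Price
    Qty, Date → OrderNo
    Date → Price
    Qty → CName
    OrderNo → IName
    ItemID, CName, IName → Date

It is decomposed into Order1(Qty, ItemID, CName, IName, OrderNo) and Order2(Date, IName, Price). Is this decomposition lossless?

Common attributes: Order1 ∩ Order2 = {IName}.
Closure of {IName}: IName → Price applies, adding Price. So (IName)⁺ = {IName, Price}.
The closure contains neither all of Order1 = {Qty, ItemID, CName, IName, OrderNo} nor all of Order2 = {Date, IName, Price}, so the common attributes are not a superkey of either fragment. The join is lossy.

No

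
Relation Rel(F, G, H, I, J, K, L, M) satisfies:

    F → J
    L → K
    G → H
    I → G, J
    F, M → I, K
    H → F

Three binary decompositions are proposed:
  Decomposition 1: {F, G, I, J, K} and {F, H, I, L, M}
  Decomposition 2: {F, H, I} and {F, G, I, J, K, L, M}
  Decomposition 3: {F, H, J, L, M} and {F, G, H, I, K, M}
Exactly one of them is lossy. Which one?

Decomposition 1

Decomposition 1: common = {F, I}, closure = {F, G, H, I, J} → lossy.
Decomposition 2: common = {F, I}, closure = {F, G, H, I, J} → lossless.
Decomposition 3: common = {F, H, M}, closure = {F, G, H, I, J, K, M} → lossless.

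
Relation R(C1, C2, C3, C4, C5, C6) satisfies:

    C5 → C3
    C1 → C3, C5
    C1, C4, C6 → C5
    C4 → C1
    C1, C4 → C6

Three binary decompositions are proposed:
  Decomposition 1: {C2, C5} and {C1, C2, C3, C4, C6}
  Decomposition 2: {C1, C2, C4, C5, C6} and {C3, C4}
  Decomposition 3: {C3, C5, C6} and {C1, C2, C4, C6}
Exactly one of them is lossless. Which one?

Decomposition 2

Decomposition 1: common = {C2}, closure = {C2} → lossy.
Decomposition 2: common = {C4}, closure = {C1, C3, C4, C5, C6} → lossless.
Decomposition 3: common = {C6}, closure = {C6} → lossy.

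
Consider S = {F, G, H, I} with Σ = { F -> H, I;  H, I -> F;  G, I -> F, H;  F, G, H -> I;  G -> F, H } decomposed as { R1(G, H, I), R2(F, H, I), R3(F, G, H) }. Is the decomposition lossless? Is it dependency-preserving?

Lossless test (chase): Rows 2 and 3 agree on F; apply F→H, I and equate their H, I entries. Rows 1 and 2 agree on H, I; apply H, I→F and equate their F entries. Row 1 is now all distinguished symbols — the join is lossless.
Dependency preservation: G, I → F, H; F, G, H → I are not contained in any single fragment, but the restricted closure of each left-hand side across the fragments still reaches the right-hand side; the remaining FDs each lie inside some fragment. All dependencies are preserved.

lossless and dependency-preserving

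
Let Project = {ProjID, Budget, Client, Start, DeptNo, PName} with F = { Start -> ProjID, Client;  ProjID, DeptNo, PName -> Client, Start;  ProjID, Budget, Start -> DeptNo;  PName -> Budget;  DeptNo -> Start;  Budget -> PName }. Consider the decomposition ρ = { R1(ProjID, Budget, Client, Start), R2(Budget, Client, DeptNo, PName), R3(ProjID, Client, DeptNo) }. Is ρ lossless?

Chase test. Columns are ProjID, Budget, Client, Start, DeptNo, PName; row i has aⱼ where attribute j ∈ Ri, else bᵢⱼ.
Initial tableau (one row per fragment):
  row 1: a1 a2 a3 a4 b15 b16
  row 2: b21 a2 a3 b24 a5 a6
  row 3: a1 b32 a3 b34 a5 b36
Rows 2 and 3 agree on DeptNo; apply DeptNo→Start and equate their Start entries.
Rows 1 and 2 agree on Budget; apply Budget→PName and equate their PName entries.
Rows 2 and 3 agree on Start; apply Start→ProjID, Client and equate their ProjID, Client entries.
No row becomes fully distinguished — the join is lossy.

No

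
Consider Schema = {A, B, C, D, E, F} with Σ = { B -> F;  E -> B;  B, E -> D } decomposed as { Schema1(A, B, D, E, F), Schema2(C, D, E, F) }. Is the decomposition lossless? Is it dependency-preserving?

Lossless test: (D, E, F)⁺ = {B, D, E, F}, which is a superkey of neither fragment — lossy.
Dependency preservation: every FD's attributes lie within a single fragment, so each can be enforced locally — preserved.

lossy but dependency-preserving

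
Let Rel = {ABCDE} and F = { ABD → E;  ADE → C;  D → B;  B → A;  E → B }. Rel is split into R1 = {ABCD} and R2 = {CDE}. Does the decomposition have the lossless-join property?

Yes

Common attributes: R1 ∩ R2 = {CD}.
Closure of {CD}: D → B applies, adding B; B → A applies, adding A; ABD → E applies, adding E. So (CD)⁺ = {ABCDE}.
This closure contains every attribute of R1, so R1 ∩ R2 → R1. The join is lossless.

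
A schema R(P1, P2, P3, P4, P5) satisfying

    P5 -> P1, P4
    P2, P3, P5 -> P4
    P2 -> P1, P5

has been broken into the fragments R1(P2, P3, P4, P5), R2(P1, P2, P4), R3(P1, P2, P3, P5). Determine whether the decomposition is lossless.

Yes

Chase test. Columns are P1, P2, P3, P4, P5; row i has aⱼ where attribute j ∈ Ri, else bᵢⱼ.
Initial tableau (one row per fragment):
  row 1: b11 a2 a3 a4 a5
  row 2: a1 a2 b23 a4 b25
  row 3: a1 a2 a3 b34 a5
Rows 1 and 3 agree on P5; apply P5→P1, P4 and equate their P1, P4 entries.
Rows 1 and 2 agree on P2; apply P2→P1, P5 and equate their P1, P5 entries.
Row 1 is now all distinguished symbols — the join is lossless.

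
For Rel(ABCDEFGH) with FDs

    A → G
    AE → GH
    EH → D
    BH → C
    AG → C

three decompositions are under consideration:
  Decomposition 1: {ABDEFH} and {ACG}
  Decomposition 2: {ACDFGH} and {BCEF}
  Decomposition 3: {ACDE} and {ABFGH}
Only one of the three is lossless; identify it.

Decomposition 1: common = {A}, closure = {ACG} → lossless.
Decomposition 2: common = {CF}, closure = {CF} → lossy.
Decomposition 3: common = {A}, closure = {ACG} → lossy.

Decomposition 1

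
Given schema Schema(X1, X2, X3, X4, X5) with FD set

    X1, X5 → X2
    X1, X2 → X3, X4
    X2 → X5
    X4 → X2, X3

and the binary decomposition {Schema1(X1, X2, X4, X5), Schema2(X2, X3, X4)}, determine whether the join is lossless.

Common attributes: Schema1 ∩ Schema2 = {X2, X4}.
Closure of {X2, X4}: X2 → X5 applies, adding X5; X4 → X2, X3 applies, adding X3. So (X2, X4)⁺ = {X2, X3, X4, X5}.
This closure contains every attribute of Schema2, so Schema1 ∩ Schema2 → Schema2. The join is lossless.

Yes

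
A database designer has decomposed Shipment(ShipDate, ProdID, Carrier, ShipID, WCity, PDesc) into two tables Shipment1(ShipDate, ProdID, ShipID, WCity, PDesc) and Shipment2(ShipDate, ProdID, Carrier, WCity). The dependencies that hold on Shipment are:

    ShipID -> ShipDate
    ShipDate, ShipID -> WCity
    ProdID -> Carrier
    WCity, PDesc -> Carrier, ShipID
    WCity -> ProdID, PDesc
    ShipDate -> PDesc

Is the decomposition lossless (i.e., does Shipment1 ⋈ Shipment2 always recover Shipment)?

Yes

Common attributes: Shipment1 ∩ Shipment2 = {ShipDate, ProdID, WCity}.
Closure of {ShipDate, ProdID, WCity}: ProdID → Carrier applies, adding Carrier; WCity → ProdID, PDesc applies, adding PDesc; WCity, PDesc → Carrier, ShipID applies, adding ShipID. So (ShipDate, ProdID, WCity)⁺ = {ShipDate, ProdID, Carrier, ShipID, WCity, PDesc}.
This closure contains every attribute of Shipment1, so Shipment1 ∩ Shipment2 → Shipment1. The join is lossless.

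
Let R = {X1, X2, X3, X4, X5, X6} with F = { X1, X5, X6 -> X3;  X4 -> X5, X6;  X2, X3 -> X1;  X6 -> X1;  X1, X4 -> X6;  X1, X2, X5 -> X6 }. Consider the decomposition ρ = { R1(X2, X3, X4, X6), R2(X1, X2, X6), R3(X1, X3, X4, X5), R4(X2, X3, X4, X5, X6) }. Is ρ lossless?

Chase test. Columns are X1, X2, X3, X4, X5, X6; row i has aⱼ where attribute j ∈ Ri, else bᵢⱼ.
Initial tableau (one row per fragment):
  row 1: b11 a2 a3 a4 b15 a6
  row 2: a1 a2 b23 b24 b25 a6
  row 3: a1 b32 a3 a4 a5 b36
  row 4: b41 a2 a3 a4 a5 a6
Rows 1 and 3 agree on X4; apply X4→X5, X6 and equate their X5, X6 entries.
Rows 1 and 4 agree on X2, X3; apply X2, X3→X1 and equate their X1 entries.
Rows 1 and 2 agree on X6; apply X6→X1 and equate their X1 entries.
Row 1 is now all distinguished symbols — the join is lossless.

Yes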